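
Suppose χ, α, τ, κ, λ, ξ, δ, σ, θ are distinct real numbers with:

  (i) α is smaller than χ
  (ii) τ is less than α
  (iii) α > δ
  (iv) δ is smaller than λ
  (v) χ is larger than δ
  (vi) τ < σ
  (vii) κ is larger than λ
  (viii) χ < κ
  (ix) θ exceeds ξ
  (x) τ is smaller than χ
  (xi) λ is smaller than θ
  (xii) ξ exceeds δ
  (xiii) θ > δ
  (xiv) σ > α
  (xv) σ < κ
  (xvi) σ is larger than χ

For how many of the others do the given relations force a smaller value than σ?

From σ the given relations immediately reach τ, α, χ.
From those, δ — 4 in total.
Nothing else is reachable below σ; 4 in all.

4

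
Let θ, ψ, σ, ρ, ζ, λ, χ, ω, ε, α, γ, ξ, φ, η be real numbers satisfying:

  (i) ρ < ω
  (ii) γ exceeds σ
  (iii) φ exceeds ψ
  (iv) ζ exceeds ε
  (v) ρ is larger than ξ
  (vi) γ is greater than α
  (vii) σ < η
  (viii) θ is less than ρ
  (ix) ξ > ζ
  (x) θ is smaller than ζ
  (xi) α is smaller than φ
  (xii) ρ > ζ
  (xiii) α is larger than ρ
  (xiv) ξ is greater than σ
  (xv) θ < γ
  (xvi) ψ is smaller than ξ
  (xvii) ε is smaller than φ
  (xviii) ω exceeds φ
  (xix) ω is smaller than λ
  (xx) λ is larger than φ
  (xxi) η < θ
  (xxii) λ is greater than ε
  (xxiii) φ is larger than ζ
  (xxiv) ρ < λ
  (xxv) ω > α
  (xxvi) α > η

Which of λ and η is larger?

λ

Link the given pairs in sequence: η < θ; θ < ζ; ζ < ξ; ξ < ρ; ρ < α; α < φ; φ < ω; ω < λ.
Together: η < θ < ζ < ξ < ρ < α < φ < ω < λ.
So η < λ; λ is the larger of the two.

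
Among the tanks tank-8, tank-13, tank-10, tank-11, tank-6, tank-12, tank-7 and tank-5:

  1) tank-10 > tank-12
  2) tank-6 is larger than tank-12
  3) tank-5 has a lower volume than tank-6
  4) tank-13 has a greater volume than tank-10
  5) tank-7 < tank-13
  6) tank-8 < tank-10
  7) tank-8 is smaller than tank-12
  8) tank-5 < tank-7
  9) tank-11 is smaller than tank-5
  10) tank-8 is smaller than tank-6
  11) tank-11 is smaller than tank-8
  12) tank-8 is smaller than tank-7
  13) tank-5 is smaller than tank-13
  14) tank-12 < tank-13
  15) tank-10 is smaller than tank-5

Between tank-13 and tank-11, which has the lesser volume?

Link the given pairs in sequence: tank-11 < tank-8; tank-8 < tank-12; tank-12 < tank-10; tank-10 < tank-5; tank-5 < tank-7; tank-7 < tank-13.
Chaining these gives tank-11 < tank-8 < tank-12 < tank-10 < tank-5 < tank-7 < tank-13.
So tank-11 < tank-13; tank-11 is the smaller of the two.

tank-11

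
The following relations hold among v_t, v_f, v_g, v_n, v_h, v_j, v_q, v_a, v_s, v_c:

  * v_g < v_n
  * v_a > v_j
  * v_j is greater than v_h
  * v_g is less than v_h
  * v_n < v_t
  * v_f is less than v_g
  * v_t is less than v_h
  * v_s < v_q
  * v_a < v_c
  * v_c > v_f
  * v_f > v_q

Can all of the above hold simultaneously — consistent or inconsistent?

consistent

Every relation is compatible with v_s < v_q < v_f < v_g < v_n < v_t < v_h < v_j < v_a < v_c; the set is consistent.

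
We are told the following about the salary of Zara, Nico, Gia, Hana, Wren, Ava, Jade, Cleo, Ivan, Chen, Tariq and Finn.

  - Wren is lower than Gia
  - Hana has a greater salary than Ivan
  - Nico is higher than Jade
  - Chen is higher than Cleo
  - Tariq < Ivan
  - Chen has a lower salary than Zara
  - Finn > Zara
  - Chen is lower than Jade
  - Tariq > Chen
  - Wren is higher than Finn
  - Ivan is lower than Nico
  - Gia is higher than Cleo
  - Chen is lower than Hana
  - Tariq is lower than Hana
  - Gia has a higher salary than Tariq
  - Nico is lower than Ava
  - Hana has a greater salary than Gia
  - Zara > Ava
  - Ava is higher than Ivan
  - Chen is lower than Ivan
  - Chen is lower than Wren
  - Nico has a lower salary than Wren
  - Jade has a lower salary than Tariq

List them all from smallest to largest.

Cleo < Chen < Jade < Tariq < Ivan < Nico < Ava < Zara < Finn < Wren < Gia < Hana

Each adjacent pair is fixed by a given relation: Cleo < Chen; Chen < Jade; Jade < Tariq; Tariq < Ivan; Ivan < Nico; Nico < Ava; Ava < Zara; Zara < Finn; Finn < Wren; Wren < Gia; Gia < Hana. Chaining them end to end gives the full order.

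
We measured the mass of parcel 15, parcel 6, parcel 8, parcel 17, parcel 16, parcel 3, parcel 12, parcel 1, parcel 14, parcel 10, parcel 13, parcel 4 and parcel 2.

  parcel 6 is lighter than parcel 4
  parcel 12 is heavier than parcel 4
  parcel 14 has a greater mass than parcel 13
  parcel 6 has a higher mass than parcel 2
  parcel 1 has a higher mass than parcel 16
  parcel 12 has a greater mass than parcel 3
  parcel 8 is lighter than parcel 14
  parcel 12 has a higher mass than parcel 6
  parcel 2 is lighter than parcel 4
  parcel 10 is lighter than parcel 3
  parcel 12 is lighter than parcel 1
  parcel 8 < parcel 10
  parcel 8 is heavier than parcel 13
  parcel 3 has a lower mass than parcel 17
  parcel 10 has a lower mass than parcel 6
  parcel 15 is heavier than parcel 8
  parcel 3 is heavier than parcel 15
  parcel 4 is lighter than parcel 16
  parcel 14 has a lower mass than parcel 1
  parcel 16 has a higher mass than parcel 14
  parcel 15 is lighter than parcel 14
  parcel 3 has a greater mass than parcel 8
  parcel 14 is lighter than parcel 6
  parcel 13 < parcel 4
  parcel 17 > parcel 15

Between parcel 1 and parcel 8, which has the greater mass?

parcel 1

Chaining the given relations: parcel 8 < parcel 15 < parcel 14 < parcel 6 < parcel 4 < parcel 12 < parcel 1.
So parcel 8 < parcel 1; parcel 1 is the heavier of the two.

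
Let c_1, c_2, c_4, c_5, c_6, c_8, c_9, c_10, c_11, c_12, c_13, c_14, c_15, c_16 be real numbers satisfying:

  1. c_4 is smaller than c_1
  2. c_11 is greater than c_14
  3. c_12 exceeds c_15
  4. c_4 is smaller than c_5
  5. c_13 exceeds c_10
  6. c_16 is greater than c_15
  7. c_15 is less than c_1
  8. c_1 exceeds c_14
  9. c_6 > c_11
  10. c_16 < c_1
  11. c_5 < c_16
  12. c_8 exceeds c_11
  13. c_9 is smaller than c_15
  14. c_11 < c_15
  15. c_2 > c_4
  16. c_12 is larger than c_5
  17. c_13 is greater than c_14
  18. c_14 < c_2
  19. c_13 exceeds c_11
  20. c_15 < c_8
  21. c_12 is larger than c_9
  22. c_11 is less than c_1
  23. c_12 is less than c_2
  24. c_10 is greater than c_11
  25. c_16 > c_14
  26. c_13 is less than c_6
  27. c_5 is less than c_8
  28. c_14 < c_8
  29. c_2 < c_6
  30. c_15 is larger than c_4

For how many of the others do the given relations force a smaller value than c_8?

6

Directly below c_8: c_14, c_11, c_15, c_5.
One step further: c_4, c_9 (6 so far).
Nothing else is reachable below c_8; 6 in all.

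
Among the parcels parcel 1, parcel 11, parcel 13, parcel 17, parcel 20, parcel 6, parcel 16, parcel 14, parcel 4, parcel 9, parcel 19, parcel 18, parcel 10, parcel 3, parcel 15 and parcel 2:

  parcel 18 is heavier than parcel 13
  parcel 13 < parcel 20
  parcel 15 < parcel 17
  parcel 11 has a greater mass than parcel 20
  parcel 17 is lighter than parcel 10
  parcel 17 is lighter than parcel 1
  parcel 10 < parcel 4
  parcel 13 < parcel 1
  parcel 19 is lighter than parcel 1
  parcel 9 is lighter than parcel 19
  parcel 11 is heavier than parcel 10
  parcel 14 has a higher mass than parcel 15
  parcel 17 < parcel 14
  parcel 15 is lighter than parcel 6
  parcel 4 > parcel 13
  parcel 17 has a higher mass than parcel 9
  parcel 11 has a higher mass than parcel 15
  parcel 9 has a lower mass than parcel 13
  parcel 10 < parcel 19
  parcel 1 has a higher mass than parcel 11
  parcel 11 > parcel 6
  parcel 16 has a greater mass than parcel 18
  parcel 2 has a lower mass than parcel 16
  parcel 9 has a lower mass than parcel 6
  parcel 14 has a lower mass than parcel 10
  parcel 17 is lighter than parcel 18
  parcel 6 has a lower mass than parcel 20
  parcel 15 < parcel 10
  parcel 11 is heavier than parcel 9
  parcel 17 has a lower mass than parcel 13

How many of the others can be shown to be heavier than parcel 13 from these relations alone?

The elements the relations force above parcel 13 are parcel 4, parcel 18, parcel 16, parcel 20, parcel 11, parcel 1 — no chain reaches any other.
That is 6.

6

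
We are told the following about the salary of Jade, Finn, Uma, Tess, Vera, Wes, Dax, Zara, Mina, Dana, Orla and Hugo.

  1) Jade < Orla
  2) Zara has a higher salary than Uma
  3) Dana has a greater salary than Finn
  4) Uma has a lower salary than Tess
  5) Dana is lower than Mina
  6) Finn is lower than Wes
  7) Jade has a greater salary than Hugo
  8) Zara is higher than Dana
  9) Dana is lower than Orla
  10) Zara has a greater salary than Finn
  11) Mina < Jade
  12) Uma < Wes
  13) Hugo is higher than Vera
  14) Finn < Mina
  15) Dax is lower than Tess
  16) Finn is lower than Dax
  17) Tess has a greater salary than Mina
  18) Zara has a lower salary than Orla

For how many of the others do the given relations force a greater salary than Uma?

From Uma the given relations immediately reach Zara, Wes, Tess.
From those, Orla — 4 in total.
Nothing else is reachable above Uma; 4 in all.

4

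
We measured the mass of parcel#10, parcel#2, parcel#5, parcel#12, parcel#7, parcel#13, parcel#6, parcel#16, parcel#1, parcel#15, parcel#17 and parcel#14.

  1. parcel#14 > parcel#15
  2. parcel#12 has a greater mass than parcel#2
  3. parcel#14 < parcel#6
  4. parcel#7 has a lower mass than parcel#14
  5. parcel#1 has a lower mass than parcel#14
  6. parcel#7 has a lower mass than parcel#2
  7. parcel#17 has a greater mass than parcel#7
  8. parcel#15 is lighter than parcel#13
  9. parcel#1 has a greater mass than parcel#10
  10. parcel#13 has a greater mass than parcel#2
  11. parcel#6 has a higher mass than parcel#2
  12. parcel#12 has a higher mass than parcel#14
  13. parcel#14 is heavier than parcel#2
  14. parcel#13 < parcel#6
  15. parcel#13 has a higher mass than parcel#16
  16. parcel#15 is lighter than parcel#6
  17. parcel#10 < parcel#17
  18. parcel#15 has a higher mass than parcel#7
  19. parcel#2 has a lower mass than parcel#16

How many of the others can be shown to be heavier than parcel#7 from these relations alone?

8

Directly above parcel#7: parcel#15, parcel#2, parcel#17, parcel#14.
One step further: parcel#16, parcel#12, parcel#13, parcel#6 (8 so far).
Nothing else is reachable above parcel#7; 8 in all.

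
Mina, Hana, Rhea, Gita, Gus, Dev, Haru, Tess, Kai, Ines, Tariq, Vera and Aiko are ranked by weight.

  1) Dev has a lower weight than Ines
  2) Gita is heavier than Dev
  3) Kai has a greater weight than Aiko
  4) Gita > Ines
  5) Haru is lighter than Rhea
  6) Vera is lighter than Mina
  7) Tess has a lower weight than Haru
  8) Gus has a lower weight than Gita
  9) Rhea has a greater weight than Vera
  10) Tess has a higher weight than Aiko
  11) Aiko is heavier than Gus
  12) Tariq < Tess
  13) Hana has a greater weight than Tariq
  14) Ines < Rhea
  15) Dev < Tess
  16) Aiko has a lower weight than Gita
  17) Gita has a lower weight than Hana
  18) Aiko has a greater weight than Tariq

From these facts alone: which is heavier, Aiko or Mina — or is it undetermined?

undetermined

Following every chain through Aiko: above Aiko we get Kai, Tess, Haru, Gita, Hana, Rhea; below Aiko we get Tariq, Gus.
Mina is not reached, and no chain runs the other way from Mina to Aiko.
So the given relations leave the order of Aiko and Mina undetermined.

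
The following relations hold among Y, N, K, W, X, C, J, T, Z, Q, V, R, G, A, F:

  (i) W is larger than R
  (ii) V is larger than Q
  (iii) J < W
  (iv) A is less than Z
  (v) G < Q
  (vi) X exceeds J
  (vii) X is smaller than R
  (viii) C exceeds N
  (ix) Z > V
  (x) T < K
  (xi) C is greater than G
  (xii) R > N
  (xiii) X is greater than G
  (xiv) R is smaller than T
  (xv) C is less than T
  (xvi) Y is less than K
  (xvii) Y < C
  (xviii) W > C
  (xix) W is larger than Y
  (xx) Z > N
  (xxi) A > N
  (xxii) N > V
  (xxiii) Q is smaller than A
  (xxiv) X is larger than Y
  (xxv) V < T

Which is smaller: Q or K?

Q < V < N < C < T < K, by transitivity through V, N, C, T.
So Q < K; Q is the smaller of the two.

Q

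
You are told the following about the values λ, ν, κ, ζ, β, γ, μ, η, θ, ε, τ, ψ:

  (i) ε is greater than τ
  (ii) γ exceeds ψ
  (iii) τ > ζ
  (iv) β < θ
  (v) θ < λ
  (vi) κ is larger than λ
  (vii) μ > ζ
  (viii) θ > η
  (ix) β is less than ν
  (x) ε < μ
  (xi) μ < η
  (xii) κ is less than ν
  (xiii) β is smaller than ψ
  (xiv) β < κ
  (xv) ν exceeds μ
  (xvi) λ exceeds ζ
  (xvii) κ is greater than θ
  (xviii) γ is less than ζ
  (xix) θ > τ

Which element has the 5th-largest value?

The consecutive relations fix a unique order: β < ψ < γ < ζ < τ < ε < μ < η < θ < λ < κ < ν.
Counting 5 from the largest end gives η.

η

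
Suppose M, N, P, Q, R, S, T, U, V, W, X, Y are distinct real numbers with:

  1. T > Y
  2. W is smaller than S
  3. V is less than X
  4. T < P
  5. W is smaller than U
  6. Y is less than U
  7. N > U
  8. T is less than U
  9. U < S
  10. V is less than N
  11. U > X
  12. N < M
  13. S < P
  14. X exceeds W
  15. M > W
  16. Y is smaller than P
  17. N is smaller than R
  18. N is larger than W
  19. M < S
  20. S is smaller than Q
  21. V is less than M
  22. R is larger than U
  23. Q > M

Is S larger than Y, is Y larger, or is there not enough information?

Y < T < U < N < M < S, by transitivity through T, U, N, M.
So S is larger.

S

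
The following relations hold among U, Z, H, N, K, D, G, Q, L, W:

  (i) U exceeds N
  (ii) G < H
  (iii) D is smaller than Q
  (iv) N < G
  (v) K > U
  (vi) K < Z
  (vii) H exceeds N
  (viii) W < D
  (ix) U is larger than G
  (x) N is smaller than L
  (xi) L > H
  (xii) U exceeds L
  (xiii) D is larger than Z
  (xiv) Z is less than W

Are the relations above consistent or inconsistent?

Every relation is compatible with N < G < H < L < U < K < Z < W < D < Q; the set is consistent.

consistent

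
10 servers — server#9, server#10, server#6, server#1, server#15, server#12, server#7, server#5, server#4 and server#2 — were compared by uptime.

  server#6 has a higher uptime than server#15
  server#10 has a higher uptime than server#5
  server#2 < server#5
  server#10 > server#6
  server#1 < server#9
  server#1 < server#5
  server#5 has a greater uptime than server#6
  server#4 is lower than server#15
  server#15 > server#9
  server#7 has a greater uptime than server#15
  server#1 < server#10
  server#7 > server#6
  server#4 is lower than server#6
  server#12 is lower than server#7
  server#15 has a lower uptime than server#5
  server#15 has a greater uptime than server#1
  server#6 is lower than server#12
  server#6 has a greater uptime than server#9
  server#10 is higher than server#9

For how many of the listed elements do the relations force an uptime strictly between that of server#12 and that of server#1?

3

Chaining upward from server#1 reaches: server#9, server#15, server#6, server#5, server#10, server#7.
Chaining downward from server#12 reaches: server#4, server#9, server#15, server#6.
Strictly between server#1 and server#12 are those in both lists: server#9, server#15, server#6 — 3 elements.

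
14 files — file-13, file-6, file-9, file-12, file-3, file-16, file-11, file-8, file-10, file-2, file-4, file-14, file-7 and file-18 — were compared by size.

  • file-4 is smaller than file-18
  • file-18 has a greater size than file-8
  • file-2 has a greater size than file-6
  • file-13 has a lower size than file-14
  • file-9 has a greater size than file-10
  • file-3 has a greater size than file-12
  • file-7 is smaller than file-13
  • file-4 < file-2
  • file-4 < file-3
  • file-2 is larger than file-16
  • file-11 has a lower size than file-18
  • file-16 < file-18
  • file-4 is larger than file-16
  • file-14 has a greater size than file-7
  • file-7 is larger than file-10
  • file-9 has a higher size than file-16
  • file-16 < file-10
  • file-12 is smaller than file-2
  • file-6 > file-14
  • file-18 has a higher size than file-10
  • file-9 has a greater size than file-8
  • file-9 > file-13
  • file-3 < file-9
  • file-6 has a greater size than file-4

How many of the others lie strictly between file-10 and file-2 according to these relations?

4

Chaining upward from file-10 reaches: file-7, file-18, file-13, file-14, file-6, file-9.
Chaining downward from file-2 reaches: file-16, file-7, file-4, file-12, file-13, file-14, file-6.
Strictly between file-10 and file-2 are those in both lists: file-7, file-13, file-14, file-6 — 4 elements.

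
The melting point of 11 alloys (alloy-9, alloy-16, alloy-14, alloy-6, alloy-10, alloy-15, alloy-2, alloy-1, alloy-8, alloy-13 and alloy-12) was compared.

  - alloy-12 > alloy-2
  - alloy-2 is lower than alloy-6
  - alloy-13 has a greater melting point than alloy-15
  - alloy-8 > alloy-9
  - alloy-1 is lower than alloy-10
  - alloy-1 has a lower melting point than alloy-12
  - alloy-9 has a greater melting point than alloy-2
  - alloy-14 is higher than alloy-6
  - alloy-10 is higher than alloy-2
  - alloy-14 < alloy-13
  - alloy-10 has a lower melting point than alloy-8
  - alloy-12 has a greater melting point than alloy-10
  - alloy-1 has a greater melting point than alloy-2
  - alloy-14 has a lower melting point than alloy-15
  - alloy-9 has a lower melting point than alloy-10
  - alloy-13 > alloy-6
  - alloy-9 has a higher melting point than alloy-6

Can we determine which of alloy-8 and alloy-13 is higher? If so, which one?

undetermined

Following every chain through alloy-13: below alloy-13 we get alloy-2, alloy-6, alloy-14, alloy-15.
alloy-8 is not reached, and no chain runs the other way from alloy-8 to alloy-13.
So the given relations leave the order of alloy-13 and alloy-8 undetermined.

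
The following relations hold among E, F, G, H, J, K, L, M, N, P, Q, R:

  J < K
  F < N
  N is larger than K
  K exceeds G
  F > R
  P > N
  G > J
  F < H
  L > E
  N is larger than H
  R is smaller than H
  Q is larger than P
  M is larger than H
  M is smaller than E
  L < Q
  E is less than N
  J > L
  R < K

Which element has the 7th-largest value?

L

Chaining the given pairs: R < F < H < M < E < L < J < G < K < N < P < Q.
The 7th largest is L.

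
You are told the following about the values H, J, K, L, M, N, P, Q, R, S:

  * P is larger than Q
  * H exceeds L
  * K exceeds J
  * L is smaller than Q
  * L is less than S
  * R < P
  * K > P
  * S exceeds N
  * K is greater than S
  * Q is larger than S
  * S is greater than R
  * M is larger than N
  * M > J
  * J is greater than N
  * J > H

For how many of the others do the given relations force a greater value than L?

The elements the relations force above L are H, S, Q, P, J, K, M — no chain reaches any other.
That is 7.

7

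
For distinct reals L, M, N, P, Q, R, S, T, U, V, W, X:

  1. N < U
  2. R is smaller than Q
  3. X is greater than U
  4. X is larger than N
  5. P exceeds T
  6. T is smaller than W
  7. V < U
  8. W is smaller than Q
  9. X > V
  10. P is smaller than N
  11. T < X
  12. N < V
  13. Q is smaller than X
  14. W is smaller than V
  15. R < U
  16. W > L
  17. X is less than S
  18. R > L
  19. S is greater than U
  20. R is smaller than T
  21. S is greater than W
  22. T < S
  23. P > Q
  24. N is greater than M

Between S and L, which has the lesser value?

The relevant relations are L < R; R < T; T < W; W < Q; Q < P; P < N; N < V; V < U; U < S.
Together: L < R < T < W < Q < P < N < V < U < S.
So L < S; L is the smaller of the two.

L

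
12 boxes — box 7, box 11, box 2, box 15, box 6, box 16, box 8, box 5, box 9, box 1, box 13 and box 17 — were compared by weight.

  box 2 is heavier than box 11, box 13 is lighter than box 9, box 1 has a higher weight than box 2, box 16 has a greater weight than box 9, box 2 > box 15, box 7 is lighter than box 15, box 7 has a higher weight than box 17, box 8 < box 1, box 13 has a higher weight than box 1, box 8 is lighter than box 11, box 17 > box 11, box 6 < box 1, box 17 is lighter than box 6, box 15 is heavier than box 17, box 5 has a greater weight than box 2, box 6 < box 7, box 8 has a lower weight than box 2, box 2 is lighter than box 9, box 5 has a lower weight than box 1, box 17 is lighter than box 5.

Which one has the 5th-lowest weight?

Chaining the given pairs: box 8 < box 11 < box 17 < box 6 < box 7 < box 15 < box 2 < box 5 < box 1 < box 13 < box 9 < box 16.
Counting 5 from the smallest end gives box 7.

box 7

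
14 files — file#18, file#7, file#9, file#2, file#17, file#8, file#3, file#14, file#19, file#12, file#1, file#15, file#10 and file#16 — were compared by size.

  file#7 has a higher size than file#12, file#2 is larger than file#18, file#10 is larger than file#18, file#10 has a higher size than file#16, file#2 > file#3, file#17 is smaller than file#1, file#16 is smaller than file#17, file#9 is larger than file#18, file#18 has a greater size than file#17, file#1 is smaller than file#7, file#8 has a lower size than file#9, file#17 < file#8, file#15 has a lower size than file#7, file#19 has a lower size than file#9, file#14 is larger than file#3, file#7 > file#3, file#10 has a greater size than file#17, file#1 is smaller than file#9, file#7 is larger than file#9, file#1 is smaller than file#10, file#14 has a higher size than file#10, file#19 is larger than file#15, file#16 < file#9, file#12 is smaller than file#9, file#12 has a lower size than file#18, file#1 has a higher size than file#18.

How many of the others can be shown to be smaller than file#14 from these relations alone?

Directly below file#14: file#3, file#10.
One step further: file#16, file#17, file#18, file#1 (6 so far).
One step further: file#12 (7 so far).
No other element is forced below file#14 by the given relations, so the count is 7.

7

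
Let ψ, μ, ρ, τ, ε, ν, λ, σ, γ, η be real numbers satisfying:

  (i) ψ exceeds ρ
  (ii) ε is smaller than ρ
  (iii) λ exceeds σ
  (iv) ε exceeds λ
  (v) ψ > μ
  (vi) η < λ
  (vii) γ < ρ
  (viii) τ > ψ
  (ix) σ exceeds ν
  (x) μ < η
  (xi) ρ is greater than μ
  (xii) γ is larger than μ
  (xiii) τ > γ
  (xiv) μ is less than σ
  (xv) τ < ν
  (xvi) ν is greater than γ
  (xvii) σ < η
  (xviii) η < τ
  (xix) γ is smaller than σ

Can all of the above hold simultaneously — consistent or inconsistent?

We have ν < σ stated directly, yet also σ < η < λ < ε < ρ < ψ < τ < ν by chaining the others — so σ < ν. Contradiction.

inconsistent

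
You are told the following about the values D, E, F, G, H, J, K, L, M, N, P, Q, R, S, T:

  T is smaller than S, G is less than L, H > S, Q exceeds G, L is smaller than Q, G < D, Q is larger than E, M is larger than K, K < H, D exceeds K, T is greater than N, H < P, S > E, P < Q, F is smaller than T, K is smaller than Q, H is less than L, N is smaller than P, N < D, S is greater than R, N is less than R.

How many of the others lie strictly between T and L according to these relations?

2

The relations place T below L. An element lies strictly between them when it is forced above T and also forced below L.
Above T: {S, H, P, Q}. Below L: {G, N, E, R, F, K, S, H}.
Intersection: {S, H} — 2.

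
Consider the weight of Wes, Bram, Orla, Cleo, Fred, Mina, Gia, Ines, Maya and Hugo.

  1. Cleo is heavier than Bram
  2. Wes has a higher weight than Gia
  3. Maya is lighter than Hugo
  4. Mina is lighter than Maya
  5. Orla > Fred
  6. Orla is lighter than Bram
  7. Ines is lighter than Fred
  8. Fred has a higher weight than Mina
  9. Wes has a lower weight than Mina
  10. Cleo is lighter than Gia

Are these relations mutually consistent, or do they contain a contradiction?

inconsistent

Chaining the given relations yields Fred < Orla < Bram < Cleo < Gia < Wes < Mina, so Fred < Mina. But one relation states Mina < Fred. These cannot both hold.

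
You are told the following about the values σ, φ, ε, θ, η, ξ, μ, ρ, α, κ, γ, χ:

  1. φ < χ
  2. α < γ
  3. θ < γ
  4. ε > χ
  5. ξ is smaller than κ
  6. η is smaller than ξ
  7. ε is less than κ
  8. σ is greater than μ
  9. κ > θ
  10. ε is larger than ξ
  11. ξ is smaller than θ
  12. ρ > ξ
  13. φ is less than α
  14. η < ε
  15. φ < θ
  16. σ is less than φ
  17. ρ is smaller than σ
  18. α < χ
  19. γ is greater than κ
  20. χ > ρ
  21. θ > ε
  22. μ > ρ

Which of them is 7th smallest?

Chaining the given pairs: η < ξ < ρ < μ < σ < φ < α < χ < ε < θ < κ < γ.
Counting 7 from the smallest end gives α.

α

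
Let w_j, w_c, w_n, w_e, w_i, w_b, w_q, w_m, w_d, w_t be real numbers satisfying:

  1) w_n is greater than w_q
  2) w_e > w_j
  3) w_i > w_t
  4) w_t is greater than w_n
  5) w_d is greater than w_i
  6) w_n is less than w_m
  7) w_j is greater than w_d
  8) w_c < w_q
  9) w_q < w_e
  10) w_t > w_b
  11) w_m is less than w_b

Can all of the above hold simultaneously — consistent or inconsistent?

consistent

Every relation is compatible with w_c < w_q < w_n < w_m < w_b < w_t < w_i < w_d < w_j < w_e; the set is consistent.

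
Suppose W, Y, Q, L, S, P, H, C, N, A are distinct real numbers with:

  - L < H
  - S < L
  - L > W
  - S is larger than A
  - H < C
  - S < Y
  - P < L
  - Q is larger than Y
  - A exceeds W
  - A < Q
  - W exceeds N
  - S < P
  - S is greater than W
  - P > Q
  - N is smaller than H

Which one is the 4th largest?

P

Piecing the relations together gives one ordering: N < W < A < S < Y < Q < P < L < H < C.
The 4th largest is P.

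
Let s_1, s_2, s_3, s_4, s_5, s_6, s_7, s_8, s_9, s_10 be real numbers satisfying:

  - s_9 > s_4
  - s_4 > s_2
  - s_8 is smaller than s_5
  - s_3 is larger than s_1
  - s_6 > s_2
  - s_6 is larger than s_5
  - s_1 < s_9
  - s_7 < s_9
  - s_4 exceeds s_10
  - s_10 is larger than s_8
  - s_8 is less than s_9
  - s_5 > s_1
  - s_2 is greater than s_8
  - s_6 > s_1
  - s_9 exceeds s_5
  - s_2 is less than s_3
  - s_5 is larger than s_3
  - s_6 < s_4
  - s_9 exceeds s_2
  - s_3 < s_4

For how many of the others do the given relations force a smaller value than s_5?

4

Directly below s_5: s_1, s_8, s_3.
One step further: s_2 (4 so far).
Nothing else is reachable below s_5; 4 in all.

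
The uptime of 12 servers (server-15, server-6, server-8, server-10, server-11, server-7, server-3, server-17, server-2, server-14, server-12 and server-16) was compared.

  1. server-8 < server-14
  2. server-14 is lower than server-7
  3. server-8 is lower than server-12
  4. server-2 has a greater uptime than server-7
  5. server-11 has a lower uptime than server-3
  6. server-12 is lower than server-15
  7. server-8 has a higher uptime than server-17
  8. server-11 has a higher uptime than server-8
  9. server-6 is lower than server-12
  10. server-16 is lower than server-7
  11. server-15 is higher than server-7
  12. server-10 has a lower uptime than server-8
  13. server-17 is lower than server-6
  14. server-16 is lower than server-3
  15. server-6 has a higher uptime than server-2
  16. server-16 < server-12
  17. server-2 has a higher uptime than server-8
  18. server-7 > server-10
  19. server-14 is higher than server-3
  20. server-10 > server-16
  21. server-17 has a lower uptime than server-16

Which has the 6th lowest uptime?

The consecutive relations fix a unique order: server-17 < server-16 < server-10 < server-8 < server-11 < server-3 < server-14 < server-7 < server-2 < server-6 < server-12 < server-15.
The 6th smallest is server-3.

server-3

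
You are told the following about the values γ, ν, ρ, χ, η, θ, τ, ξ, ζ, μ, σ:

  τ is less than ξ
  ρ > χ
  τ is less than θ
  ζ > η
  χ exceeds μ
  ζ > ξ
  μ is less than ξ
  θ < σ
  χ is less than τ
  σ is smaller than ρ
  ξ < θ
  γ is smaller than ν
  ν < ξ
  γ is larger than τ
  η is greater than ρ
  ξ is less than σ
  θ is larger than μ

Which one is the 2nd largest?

η

The consecutive relations fix a unique order: μ < χ < τ < γ < ν < ξ < θ < σ < ρ < η < ζ.
The 2nd largest is η.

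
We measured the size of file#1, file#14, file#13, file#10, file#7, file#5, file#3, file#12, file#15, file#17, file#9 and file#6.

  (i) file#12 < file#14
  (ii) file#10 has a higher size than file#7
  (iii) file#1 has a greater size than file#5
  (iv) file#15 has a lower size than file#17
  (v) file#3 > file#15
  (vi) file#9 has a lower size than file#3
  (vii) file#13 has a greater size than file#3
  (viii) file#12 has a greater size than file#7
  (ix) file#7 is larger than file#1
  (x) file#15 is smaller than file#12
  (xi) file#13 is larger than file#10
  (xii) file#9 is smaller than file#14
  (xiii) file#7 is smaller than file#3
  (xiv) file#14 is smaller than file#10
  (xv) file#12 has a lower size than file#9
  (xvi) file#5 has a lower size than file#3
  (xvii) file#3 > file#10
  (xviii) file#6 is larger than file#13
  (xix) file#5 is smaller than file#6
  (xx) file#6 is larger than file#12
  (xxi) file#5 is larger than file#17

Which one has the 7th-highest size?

file#12

Piecing the relations together gives one ordering: file#15 < file#17 < file#5 < file#1 < file#7 < file#12 < file#9 < file#14 < file#10 < file#3 < file#13 < file#6.
The 7th largest is file#12.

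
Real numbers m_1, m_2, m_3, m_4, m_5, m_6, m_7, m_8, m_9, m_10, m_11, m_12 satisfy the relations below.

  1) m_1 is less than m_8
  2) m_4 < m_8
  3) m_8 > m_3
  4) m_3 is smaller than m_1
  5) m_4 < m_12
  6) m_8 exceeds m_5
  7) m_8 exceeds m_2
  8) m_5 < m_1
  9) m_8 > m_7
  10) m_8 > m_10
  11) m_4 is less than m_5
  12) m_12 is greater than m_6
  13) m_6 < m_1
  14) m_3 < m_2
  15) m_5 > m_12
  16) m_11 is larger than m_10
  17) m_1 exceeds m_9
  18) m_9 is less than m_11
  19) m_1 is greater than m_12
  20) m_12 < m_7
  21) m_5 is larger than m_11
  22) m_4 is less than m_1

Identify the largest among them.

m_6 is not greatest since m_6 < m_12; m_9 is not greatest since m_9 < m_1; m_4 is not greatest since m_4 < m_8; m_12 is not greatest since m_12 < m_7; m_10 is not greatest since m_10 < m_11; m_11 is not greatest since m_11 < m_5; m_5 is not greatest since m_5 < m_8; m_7 is not greatest since m_7 < m_8; m_3 is not greatest since m_3 < m_1; m_1 is not greatest since m_1 < m_8; m_2 is not greatest since m_2 < m_8.
Only m_8 has nothing above it, so m_8 is the largest.

m_8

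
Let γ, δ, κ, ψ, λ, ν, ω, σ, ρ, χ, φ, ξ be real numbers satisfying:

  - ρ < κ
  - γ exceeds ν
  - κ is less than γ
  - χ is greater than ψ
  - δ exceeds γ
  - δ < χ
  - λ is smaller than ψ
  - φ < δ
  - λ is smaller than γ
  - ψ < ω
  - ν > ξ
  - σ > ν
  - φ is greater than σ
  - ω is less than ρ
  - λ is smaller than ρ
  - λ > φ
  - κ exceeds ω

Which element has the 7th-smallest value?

ω

Piecing the relations together gives one ordering: ξ < ν < σ < φ < λ < ψ < ω < ρ < κ < γ < δ < χ.
The 7th smallest is ω.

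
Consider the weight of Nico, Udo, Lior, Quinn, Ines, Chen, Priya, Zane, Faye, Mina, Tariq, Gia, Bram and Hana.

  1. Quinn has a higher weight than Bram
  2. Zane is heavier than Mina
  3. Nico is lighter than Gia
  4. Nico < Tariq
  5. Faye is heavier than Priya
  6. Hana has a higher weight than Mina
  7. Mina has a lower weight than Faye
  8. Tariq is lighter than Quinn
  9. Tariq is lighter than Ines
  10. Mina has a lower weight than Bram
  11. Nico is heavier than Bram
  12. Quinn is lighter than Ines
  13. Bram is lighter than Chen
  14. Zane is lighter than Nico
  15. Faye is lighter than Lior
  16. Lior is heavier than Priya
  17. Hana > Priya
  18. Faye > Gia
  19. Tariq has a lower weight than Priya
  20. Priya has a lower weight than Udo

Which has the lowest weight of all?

Mina

Bram is not least since Mina < Bram; Zane is not least since Mina < Zane; Nico is not least since Bram < Nico; Tariq is not least since Nico < Tariq; Priya is not least since Tariq < Priya; Gia is not least since Nico < Gia; Faye is not least since Priya < Faye; Chen is not least since Bram < Chen; Quinn is not least since Tariq < Quinn; Udo is not least since Priya < Udo; Hana is not least since Mina < Hana; Ines is not least since Tariq < Ines; Lior is not least since Priya < Lior.
Only Mina has nothing below it, so Mina is the lowest weight.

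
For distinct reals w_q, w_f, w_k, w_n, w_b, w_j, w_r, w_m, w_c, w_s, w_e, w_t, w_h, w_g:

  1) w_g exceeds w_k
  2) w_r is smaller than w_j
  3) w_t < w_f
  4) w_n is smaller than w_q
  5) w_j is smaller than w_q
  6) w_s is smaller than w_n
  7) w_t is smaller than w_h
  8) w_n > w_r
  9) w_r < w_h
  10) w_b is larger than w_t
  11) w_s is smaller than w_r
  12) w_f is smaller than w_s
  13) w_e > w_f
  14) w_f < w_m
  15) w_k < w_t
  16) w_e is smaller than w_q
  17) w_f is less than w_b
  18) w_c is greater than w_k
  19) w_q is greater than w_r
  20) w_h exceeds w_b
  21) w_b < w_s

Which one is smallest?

w_k

w_t is not least since w_k < w_t; w_f is not least since w_t < w_f; w_b is not least since w_t < w_b; w_s is not least since w_b < w_s; w_r is not least since w_s < w_r; w_c is not least since w_k < w_c; w_j is not least since w_r < w_j; w_g is not least since w_k < w_g; w_h is not least since w_t < w_h; w_m is not least since w_f < w_m; w_n is not least since w_s < w_n; w_e is not least since w_f < w_e; w_q is not least since w_e < w_q.
Only w_k has nothing below it, so w_k is the smallest.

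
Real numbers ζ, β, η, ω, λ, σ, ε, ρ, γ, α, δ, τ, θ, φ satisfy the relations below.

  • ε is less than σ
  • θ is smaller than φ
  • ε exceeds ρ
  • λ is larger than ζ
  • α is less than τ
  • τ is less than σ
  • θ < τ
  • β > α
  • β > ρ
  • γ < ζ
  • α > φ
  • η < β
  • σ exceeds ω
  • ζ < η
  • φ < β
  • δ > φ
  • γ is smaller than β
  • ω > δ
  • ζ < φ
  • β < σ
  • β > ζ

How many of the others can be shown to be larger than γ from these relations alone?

Directly above γ: ζ, β.
One step further: φ, η, λ, σ (6 so far).
One step further: δ, α (8 so far).
One step further: ω, τ (10 so far).
Nothing else is reachable above γ; 10 in all.

10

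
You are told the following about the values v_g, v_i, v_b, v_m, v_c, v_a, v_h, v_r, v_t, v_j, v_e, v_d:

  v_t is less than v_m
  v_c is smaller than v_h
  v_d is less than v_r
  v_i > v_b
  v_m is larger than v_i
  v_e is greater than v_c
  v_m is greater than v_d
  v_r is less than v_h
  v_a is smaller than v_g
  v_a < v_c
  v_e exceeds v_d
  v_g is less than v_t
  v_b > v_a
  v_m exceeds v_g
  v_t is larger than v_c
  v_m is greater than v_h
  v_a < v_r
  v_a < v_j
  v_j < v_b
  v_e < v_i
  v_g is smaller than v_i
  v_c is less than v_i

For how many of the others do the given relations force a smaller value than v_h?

The elements the relations force below v_h are v_a, v_d, v_r, v_c — no chain reaches any other.
That is 4.

4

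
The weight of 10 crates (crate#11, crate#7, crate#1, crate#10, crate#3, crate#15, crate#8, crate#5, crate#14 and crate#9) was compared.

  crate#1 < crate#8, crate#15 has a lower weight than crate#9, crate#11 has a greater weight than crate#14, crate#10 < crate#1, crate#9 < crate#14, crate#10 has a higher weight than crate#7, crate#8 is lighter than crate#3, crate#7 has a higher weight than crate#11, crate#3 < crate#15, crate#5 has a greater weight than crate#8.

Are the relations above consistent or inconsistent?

Chaining the given relations yields crate#3 < crate#15 < crate#9 < crate#14 < crate#11 < crate#7 < crate#10 < crate#1 < crate#8, so crate#3 < crate#8. But one relation states crate#8 < crate#3. These cannot both hold.

inconsistent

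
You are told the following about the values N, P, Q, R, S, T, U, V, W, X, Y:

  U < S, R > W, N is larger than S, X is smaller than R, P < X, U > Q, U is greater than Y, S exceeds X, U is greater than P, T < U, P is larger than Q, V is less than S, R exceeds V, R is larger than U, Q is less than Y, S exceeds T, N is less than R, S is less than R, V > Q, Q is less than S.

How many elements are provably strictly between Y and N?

Chaining upward from Y reaches: U, S, R.
Chaining downward from N reaches: Q, T, P, X, U, V, S.
Strictly between Y and N are those in both lists: U, S — 2 elements.

2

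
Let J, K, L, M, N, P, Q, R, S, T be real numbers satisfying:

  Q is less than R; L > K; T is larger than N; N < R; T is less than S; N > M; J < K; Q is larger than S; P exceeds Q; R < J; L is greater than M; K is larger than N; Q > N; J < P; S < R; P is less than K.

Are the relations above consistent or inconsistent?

consistent

Every relation is compatible with M < N < T < S < Q < R < J < P < K < L; the set is consistent.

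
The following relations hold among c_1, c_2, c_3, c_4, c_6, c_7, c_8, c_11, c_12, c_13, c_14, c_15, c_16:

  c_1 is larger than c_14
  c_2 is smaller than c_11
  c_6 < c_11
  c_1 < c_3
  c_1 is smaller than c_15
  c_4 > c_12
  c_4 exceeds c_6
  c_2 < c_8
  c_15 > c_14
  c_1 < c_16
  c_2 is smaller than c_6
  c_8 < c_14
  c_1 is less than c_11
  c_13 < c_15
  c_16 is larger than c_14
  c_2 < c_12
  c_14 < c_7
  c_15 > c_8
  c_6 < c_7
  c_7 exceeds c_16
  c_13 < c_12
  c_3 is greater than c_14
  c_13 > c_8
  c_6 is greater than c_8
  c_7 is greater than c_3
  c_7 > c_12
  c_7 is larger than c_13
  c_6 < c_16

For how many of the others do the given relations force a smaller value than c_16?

5

The elements the relations force below c_16 are c_2, c_8, c_14, c_1, c_6 — no chain reaches any other.
That is 5.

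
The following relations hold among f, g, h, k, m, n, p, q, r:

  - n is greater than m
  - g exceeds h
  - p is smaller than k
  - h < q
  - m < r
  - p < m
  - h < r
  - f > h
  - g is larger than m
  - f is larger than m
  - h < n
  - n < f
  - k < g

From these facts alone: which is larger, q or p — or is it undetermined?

Following every chain through p: above p we get m, n, r, f, k, g.
q is not reached, and no chain runs the other way from q to p.
So the given relations leave the order of p and q undetermined.

undetermined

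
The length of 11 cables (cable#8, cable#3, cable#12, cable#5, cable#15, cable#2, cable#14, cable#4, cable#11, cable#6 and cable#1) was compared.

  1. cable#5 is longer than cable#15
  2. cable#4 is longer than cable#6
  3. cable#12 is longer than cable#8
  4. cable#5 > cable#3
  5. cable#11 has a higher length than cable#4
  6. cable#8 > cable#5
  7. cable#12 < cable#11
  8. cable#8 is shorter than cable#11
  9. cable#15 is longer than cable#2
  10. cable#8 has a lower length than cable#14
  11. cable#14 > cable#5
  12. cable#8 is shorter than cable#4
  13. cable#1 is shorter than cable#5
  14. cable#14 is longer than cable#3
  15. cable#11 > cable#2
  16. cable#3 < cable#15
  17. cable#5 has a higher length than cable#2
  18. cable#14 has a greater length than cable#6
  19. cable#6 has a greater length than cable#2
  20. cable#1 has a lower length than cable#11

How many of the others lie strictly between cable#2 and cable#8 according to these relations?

Chaining upward from cable#2 reaches: cable#15, cable#6, cable#5, cable#14, cable#4, cable#12, cable#11.
Chaining downward from cable#8 reaches: cable#3, cable#15, cable#1, cable#5.
Strictly between cable#2 and cable#8 are those in both lists: cable#15, cable#5 — 2 elements.

2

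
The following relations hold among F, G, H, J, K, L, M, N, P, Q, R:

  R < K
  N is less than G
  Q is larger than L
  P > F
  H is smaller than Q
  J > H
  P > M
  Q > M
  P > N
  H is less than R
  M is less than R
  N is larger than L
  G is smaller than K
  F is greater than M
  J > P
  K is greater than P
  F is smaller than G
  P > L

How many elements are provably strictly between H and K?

Chaining upward from H reaches: R, Q, J.
Chaining downward from K reaches: L, M, R, F, N, P, G.
Strictly between H and K are those in both lists: R — 1 element.

1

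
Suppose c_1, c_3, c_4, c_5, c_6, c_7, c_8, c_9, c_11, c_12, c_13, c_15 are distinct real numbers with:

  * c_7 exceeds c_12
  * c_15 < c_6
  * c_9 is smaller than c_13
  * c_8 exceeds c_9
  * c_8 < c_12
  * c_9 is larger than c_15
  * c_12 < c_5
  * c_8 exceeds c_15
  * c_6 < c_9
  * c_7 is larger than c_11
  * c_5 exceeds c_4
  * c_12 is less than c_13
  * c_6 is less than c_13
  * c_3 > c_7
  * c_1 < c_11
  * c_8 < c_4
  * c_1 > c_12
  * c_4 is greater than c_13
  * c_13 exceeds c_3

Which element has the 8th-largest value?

Chaining the given pairs: c_15 < c_6 < c_9 < c_8 < c_12 < c_1 < c_11 < c_7 < c_3 < c_13 < c_4 < c_5.
Counting 8 from the largest end gives c_12.

c_12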